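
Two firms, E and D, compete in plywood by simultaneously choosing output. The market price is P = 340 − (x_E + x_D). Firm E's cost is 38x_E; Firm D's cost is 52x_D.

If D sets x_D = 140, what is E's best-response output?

Firm E's profit: π = x_E(340 − (x_E + x_D)) − 38x_E.
∂π/∂x_E = 302 − 2x_E − x_D = 0, so x_E = 151 − 0.5x_D.
At x_D = 140: x_E = 151 − 0.5·140 = 81.

81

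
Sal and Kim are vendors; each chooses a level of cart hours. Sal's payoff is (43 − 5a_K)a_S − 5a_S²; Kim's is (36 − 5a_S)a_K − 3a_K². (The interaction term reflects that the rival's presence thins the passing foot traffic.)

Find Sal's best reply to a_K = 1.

Expanding Sal's payoff: 43a_S − 5a_Ka_S − 5a_S².
∂π/∂a_S = 43 − 5a_K − 10a_S = 0, so a_S = 4.3 − 0.5a_K.
At a_K = 1: a_S = 4.3 − 0.5·1 = 3.8.

3.8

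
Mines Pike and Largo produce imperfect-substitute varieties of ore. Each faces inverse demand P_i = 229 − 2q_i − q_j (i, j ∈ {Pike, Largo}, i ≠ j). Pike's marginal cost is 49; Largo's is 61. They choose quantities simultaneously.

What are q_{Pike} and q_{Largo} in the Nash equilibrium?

Mine Pike's profit: π = q_{Pike}(229 − 2q_{Pike} − q_{Largo}) − 49q_{Pike}.
∂π/∂q_{Pike} = 180 − 4q_{Pike} − q_{Largo} = 0 ⇒ q_{Pike} = 45 − 0.25q_{Largo}.
Similarly q_{Largo} = 42 − 0.25q_{Pike}.
Solving the two reaction functions simultaneously: (1 − (−0.25)(−0.25))q_{Pike} = 45 − 0.25·42, so 0.9375q_{Pike} = 34.5 and q_{Pike} = 36.8.
Then q_{Largo} = 42 − 0.25·36.8 = 32.8.

36.8, 32.8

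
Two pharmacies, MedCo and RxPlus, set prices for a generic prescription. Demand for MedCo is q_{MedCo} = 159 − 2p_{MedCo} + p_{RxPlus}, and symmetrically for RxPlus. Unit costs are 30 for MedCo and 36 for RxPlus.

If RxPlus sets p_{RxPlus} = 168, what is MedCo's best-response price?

96.75

MedCo's profit: π = (p_{MedCo} − 30)(159 − 2p_{MedCo} + p_{RxPlus}).
∂π/∂p_{MedCo} = 219 − 4p_{MedCo} + p_{RxPlus} = 0 ⇒ p_{MedCo} = 54.75 + 0.25p_{RxPlus}.
At p_{RxPlus} = 168: p_{MedCo} = 54.75 + 0.25·168 = 96.75.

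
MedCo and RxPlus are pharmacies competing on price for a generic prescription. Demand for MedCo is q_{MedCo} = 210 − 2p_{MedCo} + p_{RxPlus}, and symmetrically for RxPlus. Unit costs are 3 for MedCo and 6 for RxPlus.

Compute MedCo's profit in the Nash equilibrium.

MedCo's profit: π = (p_{MedCo} − 3)(210 − 2p_{MedCo} + p_{RxPlus}).
∂π/∂p_{MedCo} = 216 − 4p_{MedCo} + p_{RxPlus} = 0 ⇒ p_{MedCo} = 54 + 0.25p_{RxPlus}.
Similarly p_{RxPlus} = 55.5 + 0.25p_{MedCo}.
Substituting the second reaction function into the first: p_{MedCo} = 54 + 0.25(55.5 + 0.25p_{MedCo}), which gives 0.9375p_{MedCo} = 67.875 ⇒ p_{MedCo} = 72.4.
Then p_{RxPlus} = 55.5 + 0.25·72.4 = 73.6.
q_{MedCo} = 210 − 2·72.4 + 73.6 = 138.8.
Profit = (72.4 − 3)·138.8 = 9632.72.

9632.72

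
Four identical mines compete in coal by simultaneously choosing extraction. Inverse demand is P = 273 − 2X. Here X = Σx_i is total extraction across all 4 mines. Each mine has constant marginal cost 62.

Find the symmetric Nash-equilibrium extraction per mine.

21.1

A representative mine's profit is π_i = x_i(273 − 2X) − 62x_i, with X = x_i + Σ_{j≠i} x_j.
First-order condition: 211 − 4x_i − 2Σ_{j≠i} x_j = 0.
With identical mines, set every x_j = x: then 211 − 4x − 6x = 0, i.e. x = 211/10 = 21.1.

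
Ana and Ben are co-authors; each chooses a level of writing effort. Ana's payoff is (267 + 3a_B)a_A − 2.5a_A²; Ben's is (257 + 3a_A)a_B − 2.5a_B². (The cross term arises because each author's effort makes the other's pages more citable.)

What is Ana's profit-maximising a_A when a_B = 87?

105.6

Expanding Ana's payoff: 267a_A + 3a_Ba_A − 2.5a_A².
∂π/∂a_A = 267 + 3a_B − 5a_A = 0, so a_A = 53.4 + 0.6a_B.
At a_B = 87: a_A = 53.4 + 0.6·87 = 105.6.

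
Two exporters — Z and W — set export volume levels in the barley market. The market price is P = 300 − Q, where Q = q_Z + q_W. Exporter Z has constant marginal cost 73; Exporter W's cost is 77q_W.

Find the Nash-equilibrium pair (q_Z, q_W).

Exporter Z's profit: π = q_Z(300 − (q_Z + q_W)) − 73q_Z.
∂π/∂q_Z = 227 − 2q_Z − q_W = 0, so q_Z = 113.5 − 0.5q_W.
By the same steps for W: q_W = 111.5 − 0.5q_Z.
Plugging q_W into Z's best response: q_Z = 113.5 − 0.5(111.5 − 0.5q_Z) ⇒ 0.75q_Z = 57.75, so q_Z = 77.
Then q_W = 111.5 − 0.5·77 = 73.

77, 73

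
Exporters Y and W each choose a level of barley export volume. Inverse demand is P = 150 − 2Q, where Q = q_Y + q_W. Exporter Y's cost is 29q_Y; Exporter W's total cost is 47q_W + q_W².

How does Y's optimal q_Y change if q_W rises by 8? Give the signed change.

Exporter Y's profit: π = q_Y(150 − 2(q_Y + q_W)) − 29q_Y.
∂π/∂q_Y = 121 − 4q_Y − 2q_W = 0, so q_Y = 30.25 − 0.5q_W.
The reaction-function slope is −0.5, so an 8-unit rise in q_W moves q_Y by −0.5 × 8 = −4. Y's best response falls — the actions are strategic substitutes.

-4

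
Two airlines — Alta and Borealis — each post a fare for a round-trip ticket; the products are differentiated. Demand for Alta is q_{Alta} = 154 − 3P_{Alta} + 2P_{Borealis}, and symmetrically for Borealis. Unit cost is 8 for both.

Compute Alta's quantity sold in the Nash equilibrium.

Alta's profit: π = (P_{Alta} − 8)(154 − 3P_{Alta} + 2P_{Borealis}).
∂π/∂P_{Alta} = 178 − 6P_{Alta} + 2P_{Borealis} = 0 ⇒ P_{Alta} = 89/3 + (1/3)P_{Borealis}.
The game is symmetric, so in equilibrium P_{Borealis} = P_{Alta}: the reaction function gives (2/3)P_{Alta} = 89/3, hence P_{Alta} = 44.5.
q_{Alta} = 154 − 3·44.5 + 2·44.5 = 109.5.

109.5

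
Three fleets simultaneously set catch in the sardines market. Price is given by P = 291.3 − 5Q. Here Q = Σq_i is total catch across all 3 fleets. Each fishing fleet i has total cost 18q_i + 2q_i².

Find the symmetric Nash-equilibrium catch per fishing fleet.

11.3875

A representative fishing fleet's profit is π_i = q_i(291.3 − 5Q) − 18q_i − 2q_i², with Q = q_i + Σ_{j≠i} q_j.
First-order condition: 273.3 − 14q_i − 5Σ_{j≠i} q_j = 0.
In a symmetric equilibrium every fishing fleet chooses the same q, so Σ_{j≠i} q_j = 2q. The condition becomes 273.3 − 24q = 0, giving q = 273.3/24 = 11.3875.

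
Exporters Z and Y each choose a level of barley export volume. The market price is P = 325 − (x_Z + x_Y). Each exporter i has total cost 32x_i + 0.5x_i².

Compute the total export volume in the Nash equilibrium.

Exporter Z's profit: π = x_Z(325 − (x_Z + x_Y)) − 32x_Z − 0.5x_Z².
∂π/∂x_Z = 293 − 3x_Z − x_Y = 0, so x_Z = 293/3 − (1/3)x_Y.
The game is symmetric, so in equilibrium x_Y = x_Z: the reaction function gives (4/3)x_Z = 293/3, hence x_Z = 73.25.
Total export volume: 73.25 + 73.25 = 146.5.

146.5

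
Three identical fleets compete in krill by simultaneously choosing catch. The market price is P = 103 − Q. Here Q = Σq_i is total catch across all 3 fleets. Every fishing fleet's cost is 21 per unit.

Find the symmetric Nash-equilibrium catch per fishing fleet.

A representative fishing fleet's profit is π_i = q_i(103 − Q) − 21q_i, with Q = q_i + Σ_{j≠i} q_j.
First-order condition: 82 − 2q_i − Σ_{j≠i} q_j = 0.
With identical fishing fleets, set every q_j = q: then 82 − 2q − 2q = 0, i.e. q = 82/4 = 20.5.

20.5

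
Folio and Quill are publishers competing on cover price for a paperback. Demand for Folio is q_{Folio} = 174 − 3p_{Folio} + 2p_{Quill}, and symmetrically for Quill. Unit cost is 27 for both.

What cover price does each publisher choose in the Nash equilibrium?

63.75

Folio's profit: π = (p_{Folio} − 27)(174 − 3p_{Folio} + 2p_{Quill}).
∂π/∂p_{Folio} = 255 − 6p_{Folio} + 2p_{Quill} = 0 ⇒ p_{Folio} = 42.5 + (1/3)p_{Quill}.
By symmetry p_{Quill} = p_{Folio}; substituting into the reaction function, (2/3)p_{Folio} = 42.5 and p_{Folio} = 63.75.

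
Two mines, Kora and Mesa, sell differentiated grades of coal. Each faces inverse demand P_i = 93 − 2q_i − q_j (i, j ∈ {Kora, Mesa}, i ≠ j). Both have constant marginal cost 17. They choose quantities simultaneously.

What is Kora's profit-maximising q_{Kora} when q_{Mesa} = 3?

18.25

Mine Kora's profit: π = q_{Kora}(93 − 2q_{Kora} − q_{Mesa}) − 17q_{Kora}.
∂π/∂q_{Kora} = 76 − 4q_{Kora} − q_{Mesa} = 0 ⇒ q_{Kora} = 19 − 0.25q_{Mesa}.
At q_{Mesa} = 3: q_{Kora} = 19 − 0.25·3 = 18.25.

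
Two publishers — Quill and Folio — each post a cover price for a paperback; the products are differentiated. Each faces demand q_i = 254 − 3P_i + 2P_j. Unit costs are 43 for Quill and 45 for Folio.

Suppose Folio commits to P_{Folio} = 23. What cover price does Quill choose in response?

Quill's profit: π = (P_{Quill} − 43)(254 − 3P_{Quill} + 2P_{Folio}).
∂π/∂P_{Quill} = 383 − 6P_{Quill} + 2P_{Folio} = 0 ⇒ P_{Quill} = 383/6 + (1/3)P_{Folio}.
At P_{Folio} = 23: P_{Quill} = 383/6 + (1/3)·23 = 71.5.

71.5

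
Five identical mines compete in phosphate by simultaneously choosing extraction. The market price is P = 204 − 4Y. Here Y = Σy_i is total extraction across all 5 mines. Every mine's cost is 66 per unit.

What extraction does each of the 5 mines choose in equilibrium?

5.75

A representative mine's profit is π_i = y_i(204 − 4Y) − 66y_i, with Y = y_i + Σ_{j≠i} y_j.
First-order condition: 138 − 8y_i − 4Σ_{j≠i} y_j = 0.
With identical mines, set every y_j = y: then 138 − 8y − 16y = 0, i.e. y = 138/24 = 5.75.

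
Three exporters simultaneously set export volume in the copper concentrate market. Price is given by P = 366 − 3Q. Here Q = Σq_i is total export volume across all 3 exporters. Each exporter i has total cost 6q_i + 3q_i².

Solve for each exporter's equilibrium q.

20

A representative exporter's profit is π_i = q_i(366 − 3Q) − 6q_i − 3q_i², with Q = q_i + Σ_{j≠i} q_j.
First-order condition: 360 − 12q_i − 3Σ_{j≠i} q_j = 0.
In a symmetric equilibrium every exporter chooses the same q, so Σ_{j≠i} q_j = 2q. The condition becomes 360 − 18q = 0, giving q = 360/18 = 20.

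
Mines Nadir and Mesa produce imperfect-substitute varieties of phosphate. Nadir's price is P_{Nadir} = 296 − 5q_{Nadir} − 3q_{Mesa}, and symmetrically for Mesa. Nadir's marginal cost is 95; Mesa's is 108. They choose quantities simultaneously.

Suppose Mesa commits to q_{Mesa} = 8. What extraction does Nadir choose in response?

Mine Nadir's profit: π = q_{Nadir}(296 − 5q_{Nadir} − 3q_{Mesa}) − 95q_{Nadir}.
∂π/∂q_{Nadir} = 201 − 10q_{Nadir} − 3q_{Mesa} = 0 ⇒ q_{Nadir} = 20.1 − 0.3q_{Mesa}.
At q_{Mesa} = 8: q_{Nadir} = 20.1 − 0.3·8 = 17.7.

17.7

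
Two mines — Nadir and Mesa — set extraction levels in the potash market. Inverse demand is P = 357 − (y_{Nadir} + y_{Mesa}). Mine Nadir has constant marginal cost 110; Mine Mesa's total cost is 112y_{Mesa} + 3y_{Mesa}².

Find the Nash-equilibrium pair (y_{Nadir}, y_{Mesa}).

Mine Nadir's profit: π = y_{Nadir}(357 − (y_{Nadir} + y_{Mesa})) − 110y_{Nadir}.
∂π/∂y_{Nadir} = 247 − 2y_{Nadir} − y_{Mesa} = 0, so y_{Nadir} = 123.5 − 0.5y_{Mesa}.
For Mesa: ∂π/∂y_{Mesa} = 245 − 8y_{Mesa} − y_{Nadir} = 0 ⇒ y_{Mesa} = 30.625 − 0.125y_{Nadir}.
Plugging y_{Mesa} into Nadir's best response: y_{Nadir} = 123.5 − 0.5(30.625 − 0.125y_{Nadir}) ⇒ 0.9375y_{Nadir} = 108.1875, so y_{Nadir} = 115.4.
Then y_{Mesa} = 30.625 − 0.125·115.4 = 16.2.

115.4, 16.2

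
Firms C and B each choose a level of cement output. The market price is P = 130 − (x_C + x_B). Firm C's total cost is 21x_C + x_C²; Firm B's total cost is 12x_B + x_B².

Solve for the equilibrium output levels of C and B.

21.2, 24.2

Firm C's profit: π = x_C(130 − (x_C + x_B)) − 21x_C − x_C².
∂π/∂x_C = 109 − 4x_C − x_B = 0, so x_C = 27.25 − 0.25x_B.
By the same steps for B: x_B = 29.5 − 0.25x_C.
Substituting the second reaction function into the first: x_C = 27.25 − 0.25(29.5 − 0.25x_C), which gives 0.9375x_C = 19.875 ⇒ x_C = 21.2.
Then x_B = 29.5 − 0.25·21.2 = 24.2.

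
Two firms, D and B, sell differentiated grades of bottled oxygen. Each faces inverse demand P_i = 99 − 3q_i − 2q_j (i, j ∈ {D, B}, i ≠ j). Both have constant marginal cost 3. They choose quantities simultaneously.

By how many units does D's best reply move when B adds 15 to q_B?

-5

Firm D's profit: π = q_D(99 − 3q_D − 2q_B) − 3q_D.
∂π/∂q_D = 96 − 6q_D − 2q_B = 0 ⇒ q_D = 16 − (1/3)q_B.
The reaction-function slope is −1/3, so a 15-unit rise in q_B moves q_D by −1/3 × 15 = −5. D's best response falls — the actions are strategic substitutes.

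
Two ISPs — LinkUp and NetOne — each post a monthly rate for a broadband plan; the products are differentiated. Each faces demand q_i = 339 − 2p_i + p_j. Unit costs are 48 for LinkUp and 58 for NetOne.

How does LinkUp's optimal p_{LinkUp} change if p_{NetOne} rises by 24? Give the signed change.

LinkUp's profit: π = (p_{LinkUp} − 48)(339 − 2p_{LinkUp} + p_{NetOne}).
∂π/∂p_{LinkUp} = 435 − 4p_{LinkUp} + p_{NetOne} = 0 ⇒ p_{LinkUp} = 108.75 + 0.25p_{NetOne}.
The reaction-function slope is 0.25, so a 24-unit rise in p_{NetOne} moves p_{LinkUp} by 0.25 × 24 = 6. LinkUp's best response rises — the actions are strategic complements.

6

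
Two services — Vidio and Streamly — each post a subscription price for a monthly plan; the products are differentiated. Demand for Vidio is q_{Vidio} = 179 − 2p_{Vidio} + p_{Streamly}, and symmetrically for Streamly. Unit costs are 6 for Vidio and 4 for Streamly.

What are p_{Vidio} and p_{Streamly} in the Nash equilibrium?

Vidio's profit: π = (p_{Vidio} − 6)(179 − 2p_{Vidio} + p_{Streamly}).
∂π/∂p_{Vidio} = 191 − 4p_{Vidio} + p_{Streamly} = 0 ⇒ p_{Vidio} = 47.75 + 0.25p_{Streamly}.
Similarly p_{Streamly} = 46.75 + 0.25p_{Vidio}.
Substituting the second reaction function into the first: p_{Vidio} = 47.75 + 0.25(46.75 + 0.25p_{Vidio}), which gives 0.9375p_{Vidio} = 59.4375 ⇒ p_{Vidio} = 63.4.
Then p_{Streamly} = 46.75 + 0.25·63.4 = 62.6.

63.4, 62.6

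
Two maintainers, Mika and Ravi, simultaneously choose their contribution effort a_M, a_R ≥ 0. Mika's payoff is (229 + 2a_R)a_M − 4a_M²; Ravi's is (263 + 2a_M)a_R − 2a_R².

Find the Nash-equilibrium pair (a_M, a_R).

Expanding Mika's payoff: 229a_M + 2a_Ra_M − 4a_M².
∂π/∂a_M = 229 + 2a_R − 8a_M = 0, so a_M = 28.625 + 0.25a_R.
Likewise for Ravi: a_R = 65.75 + 0.5a_M.
Solving the two reaction functions simultaneously: (1 − (0.25)(0.5))a_M = 28.625 + 0.25·65.75, so 0.875a_M = 45.0625 and a_M = 51.5.
Then a_R = 65.75 + 0.5·51.5 = 91.5.

51.5, 91.5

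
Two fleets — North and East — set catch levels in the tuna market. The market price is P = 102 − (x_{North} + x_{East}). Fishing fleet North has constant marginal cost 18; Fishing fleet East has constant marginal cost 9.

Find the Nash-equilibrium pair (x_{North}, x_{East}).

25, 34

Fishing fleet North's profit: π = x_{North}(102 − (x_{North} + x_{East})) − 18x_{North}.
∂π/∂x_{North} = 84 − 2x_{North} − x_{East} = 0, so x_{North} = 42 − 0.5x_{East}.
By the same steps for East: x_{East} = 46.5 − 0.5x_{North}.
Solving the two reaction functions simultaneously: (1 − (−0.5)(−0.5))x_{North} = 42 − 0.5·46.5, so 0.75x_{North} = 18.75 and x_{North} = 25.
Then x_{East} = 46.5 − 0.5·25 = 34.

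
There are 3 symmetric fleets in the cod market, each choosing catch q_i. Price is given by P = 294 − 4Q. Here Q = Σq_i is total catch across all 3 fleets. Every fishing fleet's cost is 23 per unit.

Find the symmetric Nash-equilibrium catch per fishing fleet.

A representative fishing fleet's profit is π_i = q_i(294 − 4Q) − 23q_i, with Q = q_i + Σ_{j≠i} q_j.
First-order condition: 271 − 8q_i − 4Σ_{j≠i} q_j = 0.
In a symmetric equilibrium every fishing fleet chooses the same q, so Σ_{j≠i} q_j = 2q. The condition becomes 271 − 16q = 0, giving q = 271/16 = 16.9375.

16.9375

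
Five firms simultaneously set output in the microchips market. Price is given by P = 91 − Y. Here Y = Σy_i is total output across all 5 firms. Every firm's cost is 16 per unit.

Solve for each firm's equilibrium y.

12.5

A representative firm's profit is π_i = y_i(91 − Y) − 16y_i, with Y = y_i + Σ_{j≠i} y_j.
First-order condition: 75 − 2y_i − Σ_{j≠i} y_j = 0.
Imposing symmetry (y_j = y for all j) turns Σ_{j≠i} y_j into 4y, so 75 = 6y and y = 12.5.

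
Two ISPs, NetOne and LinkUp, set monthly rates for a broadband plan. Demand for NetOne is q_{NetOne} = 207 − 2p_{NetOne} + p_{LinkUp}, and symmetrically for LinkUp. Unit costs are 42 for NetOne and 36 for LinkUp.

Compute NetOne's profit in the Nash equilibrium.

NetOne's profit: π = (p_{NetOne} − 42)(207 − 2p_{NetOne} + p_{LinkUp}).
∂π/∂p_{NetOne} = 291 − 4p_{NetOne} + p_{LinkUp} = 0 ⇒ p_{NetOne} = 72.75 + 0.25p_{LinkUp}.
Similarly p_{LinkUp} = 69.75 + 0.25p_{NetOne}.
Solving the two reaction functions simultaneously: (1 − (0.25)(0.25))p_{NetOne} = 72.75 + 0.25·69.75, so 0.9375p_{NetOne} = 90.1875 and p_{NetOne} = 96.2.
Then p_{LinkUp} = 69.75 + 0.25·96.2 = 93.8.
q_{NetOne} = 207 − 2·96.2 + 93.8 = 108.4.
Profit = (96.2 − 42)·108.4 = 5875.28.

5875.28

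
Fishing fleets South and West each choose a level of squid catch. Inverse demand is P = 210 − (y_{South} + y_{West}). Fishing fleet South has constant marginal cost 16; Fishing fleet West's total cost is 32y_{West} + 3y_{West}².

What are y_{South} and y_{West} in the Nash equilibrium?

91.6, 10.8

Fishing fleet South's profit: π = y_{South}(210 − (y_{South} + y_{West})) − 16y_{South}.
∂π/∂y_{South} = 194 − 2y_{South} − y_{West} = 0, so y_{South} = 97 − 0.5y_{West}.
For West: ∂π/∂y_{West} = 178 − 8y_{West} − y_{South} = 0 ⇒ y_{West} = 22.25 − 0.125y_{South}.
Plugging y_{West} into South's best response: y_{South} = 97 − 0.5(22.25 − 0.125y_{South}) ⇒ 0.9375y_{South} = 85.875, so y_{South} = 91.6.
Then y_{West} = 22.25 − 0.125·91.6 = 10.8.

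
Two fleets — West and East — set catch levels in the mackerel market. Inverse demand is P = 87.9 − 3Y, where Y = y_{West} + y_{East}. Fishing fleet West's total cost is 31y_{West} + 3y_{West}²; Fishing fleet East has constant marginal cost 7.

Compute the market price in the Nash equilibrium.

45.1

Fishing fleet West's profit: π = y_{West}(87.9 − 3(y_{West} + y_{East})) − 31y_{West} − 3y_{West}².
∂π/∂y_{West} = 56.9 − 12y_{West} − 3y_{East} = 0, so y_{West} = 569/120 − 0.25y_{East}.
For East: ∂π/∂y_{East} = 80.9 − 6y_{East} − 3y_{West} = 0 ⇒ y_{East} = 809/60 − 0.5y_{West}.
Plugging y_{East} into West's best response: y_{West} = 569/120 − 0.25(809/60 − 0.5y_{West}) ⇒ 0.875y_{West} = 329/240, so y_{West} = 47/30.
Then y_{East} = 809/60 − 0.5·(47/30) = 12.7.
Equilibrium price: P = 87.9 − 3·(214/15) = 45.1.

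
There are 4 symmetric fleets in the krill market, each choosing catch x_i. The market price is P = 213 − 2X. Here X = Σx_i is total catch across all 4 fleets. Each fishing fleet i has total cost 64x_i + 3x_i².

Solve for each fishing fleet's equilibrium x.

A representative fishing fleet's profit is π_i = x_i(213 − 2X) − 64x_i − 3x_i², with X = x_i + Σ_{j≠i} x_j.
First-order condition: 149 − 10x_i − 2Σ_{j≠i} x_j = 0.
In a symmetric equilibrium every fishing fleet chooses the same x, so Σ_{j≠i} x_j = 3x. The condition becomes 149 − 16x = 0, giving x = 149/16 = 9.3125.

9.3125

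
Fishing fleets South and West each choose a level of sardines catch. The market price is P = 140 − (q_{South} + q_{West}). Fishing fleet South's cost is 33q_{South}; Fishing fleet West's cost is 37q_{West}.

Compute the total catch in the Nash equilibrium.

Fishing fleet South's profit: π = q_{South}(140 − (q_{South} + q_{West})) − 33q_{South}.
∂π/∂q_{South} = 107 − 2q_{South} − q_{West} = 0, so q_{South} = 53.5 − 0.5q_{West}.
By the same steps for West: q_{West} = 51.5 − 0.5q_{South}.
Plugging q_{West} into South's best response: q_{South} = 53.5 − 0.5(51.5 − 0.5q_{South}) ⇒ 0.75q_{South} = 27.75, so q_{South} = 37.
Then q_{West} = 51.5 − 0.5·37 = 33.
Total catch: 37 + 33 = 70.

70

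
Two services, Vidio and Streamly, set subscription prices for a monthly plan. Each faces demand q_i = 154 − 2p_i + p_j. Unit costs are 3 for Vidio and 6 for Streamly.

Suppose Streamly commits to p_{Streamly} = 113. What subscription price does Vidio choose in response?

Vidio's profit: π = (p_{Vidio} − 3)(154 − 2p_{Vidio} + p_{Streamly}).
∂π/∂p_{Vidio} = 160 − 4p_{Vidio} + p_{Streamly} = 0 ⇒ p_{Vidio} = 40 + 0.25p_{Streamly}.
At p_{Streamly} = 113: p_{Vidio} = 40 + 0.25·113 = 68.25.

68.25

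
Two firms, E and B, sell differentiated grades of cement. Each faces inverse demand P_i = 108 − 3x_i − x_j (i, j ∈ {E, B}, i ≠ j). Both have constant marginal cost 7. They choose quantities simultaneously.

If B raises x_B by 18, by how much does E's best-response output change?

Firm E's profit: π = x_E(108 − 3x_E − x_B) − 7x_E.
∂π/∂x_E = 101 − 6x_E − x_B = 0 ⇒ x_E = 101/6 − (1/6)x_B.
The reaction-function slope is −1/6, so an 18-unit rise in x_B moves x_E by −1/6 × 18 = −3. E's best response falls — the actions are strategic substitutes.

-3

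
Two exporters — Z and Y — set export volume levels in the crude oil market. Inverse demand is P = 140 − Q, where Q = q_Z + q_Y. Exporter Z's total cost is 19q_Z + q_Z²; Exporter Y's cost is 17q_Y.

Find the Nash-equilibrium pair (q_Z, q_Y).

Exporter Z's profit: π = q_Z(140 − (q_Z + q_Y)) − 19q_Z − q_Z².
∂π/∂q_Z = 121 − 4q_Z − q_Y = 0, so q_Z = 30.25 − 0.25q_Y.
For Y: ∂π/∂q_Y = 123 − 2q_Y − q_Z = 0 ⇒ q_Y = 61.5 − 0.5q_Z.
Solving the two reaction functions simultaneously: (1 − (−0.25)(−0.5))q_Z = 30.25 − 0.25·61.5, so 0.875q_Z = 14.875 and q_Z = 17.
Then q_Y = 61.5 − 0.5·17 = 53.

17, 53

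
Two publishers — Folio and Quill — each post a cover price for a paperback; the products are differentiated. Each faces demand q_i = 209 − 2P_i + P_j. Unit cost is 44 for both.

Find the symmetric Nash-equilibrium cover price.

99

Folio's profit: π = (P_{Folio} − 44)(209 − 2P_{Folio} + P_{Quill}).
∂π/∂P_{Folio} = 297 − 4P_{Folio} + P_{Quill} = 0 ⇒ P_{Folio} = 74.25 + 0.25P_{Quill}.
The game is symmetric, so in equilibrium P_{Quill} = P_{Folio}: the reaction function gives 0.75P_{Folio} = 74.25, hence P_{Folio} = 99.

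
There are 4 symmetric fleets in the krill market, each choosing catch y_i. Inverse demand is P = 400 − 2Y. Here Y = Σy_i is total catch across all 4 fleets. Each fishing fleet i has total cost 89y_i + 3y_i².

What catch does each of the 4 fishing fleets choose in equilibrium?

19.4375

A representative fishing fleet's profit is π_i = y_i(400 − 2Y) − 89y_i − 3y_i², with Y = y_i + Σ_{j≠i} y_j.
First-order condition: 311 − 10y_i − 2Σ_{j≠i} y_j = 0.
With identical fishing fleets, set every y_j = y: then 311 − 10y − 6y = 0, i.e. y = 311/16 = 19.4375.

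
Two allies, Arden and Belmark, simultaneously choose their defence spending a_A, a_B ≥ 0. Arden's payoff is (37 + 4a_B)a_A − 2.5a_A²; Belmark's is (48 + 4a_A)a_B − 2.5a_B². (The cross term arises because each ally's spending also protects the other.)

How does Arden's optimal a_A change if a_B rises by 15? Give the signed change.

Expanding Arden's payoff: 37a_A + 4a_Ba_A − 2.5a_A².
∂π/∂a_A = 37 + 4a_B − 5a_A = 0, so a_A = 7.4 + 0.8a_B.
The reaction-function slope is 0.8, so a 15-unit rise in a_B moves a_A by 0.8 × 15 = 12. Arden's best response rises — the actions are strategic complements.

12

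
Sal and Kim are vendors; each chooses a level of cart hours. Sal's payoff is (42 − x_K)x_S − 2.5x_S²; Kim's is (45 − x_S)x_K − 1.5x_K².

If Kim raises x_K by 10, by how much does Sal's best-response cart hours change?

-2

Expanding Sal's payoff: 42x_S − x_Kx_S − 2.5x_S².
∂π/∂x_S = 42 − x_K − 5x_S = 0, so x_S = 8.4 − 0.2x_K.
The reaction-function slope is −0.2, so a 10-unit rise in x_K moves x_S by −0.2 × 10 = −2. Sal's best response falls — the actions are strategic substitutes.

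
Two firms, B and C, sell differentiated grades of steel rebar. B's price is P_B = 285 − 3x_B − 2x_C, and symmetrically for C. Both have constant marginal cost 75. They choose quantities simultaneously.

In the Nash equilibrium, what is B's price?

Firm B's profit: π = x_B(285 − 3x_B − 2x_C) − 75x_B.
∂π/∂x_B = 210 − 6x_B − 2x_C = 0 ⇒ x_B = 35 − (1/3)x_C.
Setting x_B = x_C in the reaction function: x_B = 35 − (1/3)x_B, so x_B = 35 / (4/3) = 26.25.
P_B = 285 − 3·26.25 − 2·26.25 = 153.75.

153.75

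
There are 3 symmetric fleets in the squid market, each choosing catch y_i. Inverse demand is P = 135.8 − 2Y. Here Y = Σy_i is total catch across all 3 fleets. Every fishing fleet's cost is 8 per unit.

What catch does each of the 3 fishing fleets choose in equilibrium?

A representative fishing fleet's profit is π_i = y_i(135.8 − 2Y) − 8y_i, with Y = y_i + Σ_{j≠i} y_j.
First-order condition: 127.8 − 4y_i − 2Σ_{j≠i} y_j = 0.
In a symmetric equilibrium every fishing fleet chooses the same y, so Σ_{j≠i} y_j = 2y. The condition becomes 127.8 − 8y = 0, giving y = 127.8/8 = 15.975.

15.975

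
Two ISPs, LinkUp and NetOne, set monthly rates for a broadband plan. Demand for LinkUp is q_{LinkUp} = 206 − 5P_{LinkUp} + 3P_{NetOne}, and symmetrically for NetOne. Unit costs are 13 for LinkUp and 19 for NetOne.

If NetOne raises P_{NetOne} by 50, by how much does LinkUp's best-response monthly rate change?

15

LinkUp's profit: π = (P_{LinkUp} − 13)(206 − 5P_{LinkUp} + 3P_{NetOne}).
∂π/∂P_{LinkUp} = 271 − 10P_{LinkUp} + 3P_{NetOne} = 0 ⇒ P_{LinkUp} = 27.1 + 0.3P_{NetOne}.
The reaction-function slope is 0.3, so a 50-unit rise in P_{NetOne} moves P_{LinkUp} by 0.3 × 50 = 15. LinkUp's best response rises — the actions are strategic complements.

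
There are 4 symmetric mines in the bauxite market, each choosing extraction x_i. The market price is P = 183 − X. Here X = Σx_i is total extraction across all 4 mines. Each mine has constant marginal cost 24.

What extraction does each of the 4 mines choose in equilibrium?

31.8

A representative mine's profit is π_i = x_i(183 − X) − 24x_i, with X = x_i + Σ_{j≠i} x_j.
First-order condition: 159 − 2x_i − Σ_{j≠i} x_j = 0.
With identical mines, set every x_j = x: then 159 − 2x − 3x = 0, i.e. x = 159/5 = 31.8.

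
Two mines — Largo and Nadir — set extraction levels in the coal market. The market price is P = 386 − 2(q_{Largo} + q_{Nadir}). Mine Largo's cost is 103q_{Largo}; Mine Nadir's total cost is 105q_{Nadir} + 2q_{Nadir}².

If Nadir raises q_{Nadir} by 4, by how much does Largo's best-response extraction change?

Mine Largo's profit: π = q_{Largo}(386 − 2(q_{Largo} + q_{Nadir})) − 103q_{Largo}.
∂π/∂q_{Largo} = 283 − 4q_{Largo} − 2q_{Nadir} = 0, so q_{Largo} = 70.75 − 0.5q_{Nadir}.
The reaction-function slope is −0.5, so a 4-unit rise in q_{Nadir} moves q_{Largo} by −0.5 × 4 = −2. Largo's best response falls — the actions are strategic substitutes.

-2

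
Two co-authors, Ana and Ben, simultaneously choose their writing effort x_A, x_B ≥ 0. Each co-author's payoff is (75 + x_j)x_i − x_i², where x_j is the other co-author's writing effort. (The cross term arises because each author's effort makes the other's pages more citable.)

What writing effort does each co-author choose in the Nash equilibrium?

Ana's payoff is (75 + x_B)x_A − x_A².
∂π/∂x_A = 75 + x_B − 2x_A = 0, so x_A = 37.5 + 0.5x_B.
Setting x_A = x_B in the reaction function: x_A = 37.5 + 0.5x_A, so x_A = 37.5 / 0.5 = 75.

75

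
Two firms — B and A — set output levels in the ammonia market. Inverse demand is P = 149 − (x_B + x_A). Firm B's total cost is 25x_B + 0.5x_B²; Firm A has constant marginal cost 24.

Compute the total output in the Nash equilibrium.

74.8

Firm B's profit: π = x_B(149 − (x_B + x_A)) − 25x_B − 0.5x_B².
∂π/∂x_B = 124 − 3x_B − x_A = 0, so x_B = 124/3 − (1/3)x_A.
For A: ∂π/∂x_A = 125 − 2x_A − x_B = 0 ⇒ x_A = 62.5 − 0.5x_B.
Substituting the second reaction function into the first: x_B = 124/3 − (1/3)(62.5 − 0.5x_B), which gives (5/6)x_B = 20.5 ⇒ x_B = 24.6.
Then x_A = 62.5 − 0.5·24.6 = 50.2.
Total output: 24.6 + 50.2 = 74.8.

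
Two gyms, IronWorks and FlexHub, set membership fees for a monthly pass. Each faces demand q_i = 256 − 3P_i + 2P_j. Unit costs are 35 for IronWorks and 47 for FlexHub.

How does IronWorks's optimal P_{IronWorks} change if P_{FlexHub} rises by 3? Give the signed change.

IronWorks's profit: π = (P_{IronWorks} − 35)(256 − 3P_{IronWorks} + 2P_{FlexHub}).
∂π/∂P_{IronWorks} = 361 − 6P_{IronWorks} + 2P_{FlexHub} = 0 ⇒ P_{IronWorks} = 361/6 + (1/3)P_{FlexHub}.
The reaction-function slope is 1/3, so a 3-unit rise in P_{FlexHub} moves P_{IronWorks} by 1/3 × 3 = 1. IronWorks's best response rises — the actions are strategic complements.

1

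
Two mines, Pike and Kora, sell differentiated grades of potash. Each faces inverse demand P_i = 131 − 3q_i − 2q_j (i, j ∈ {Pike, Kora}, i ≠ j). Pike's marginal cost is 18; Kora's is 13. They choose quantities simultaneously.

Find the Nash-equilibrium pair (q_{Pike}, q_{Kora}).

Mine Pike's profit: π = q_{Pike}(131 − 3q_{Pike} − 2q_{Kora}) − 18q_{Pike}.
∂π/∂q_{Pike} = 113 − 6q_{Pike} − 2q_{Kora} = 0 ⇒ q_{Pike} = 113/6 − (1/3)q_{Kora}.
Similarly q_{Kora} = 59/3 − (1/3)q_{Pike}.
Plugging q_{Kora} into Pike's best response: q_{Pike} = 113/6 − (1/3)(59/3 − (1/3)q_{Pike}) ⇒ (8/9)q_{Pike} = 221/18, so q_{Pike} = 13.8125.
Then q_{Kora} = 59/3 − (1/3)·13.8125 = 15.0625.

13.8125, 15.0625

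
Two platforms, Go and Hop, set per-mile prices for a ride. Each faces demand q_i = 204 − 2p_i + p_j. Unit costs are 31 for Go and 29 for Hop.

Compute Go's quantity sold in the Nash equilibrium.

114.8

Go's profit: π = (p_{Go} − 31)(204 − 2p_{Go} + p_{Hop}).
∂π/∂p_{Go} = 266 − 4p_{Go} + p_{Hop} = 0 ⇒ p_{Go} = 66.5 + 0.25p_{Hop}.
Similarly p_{Hop} = 65.5 + 0.25p_{Go}.
Plugging p_{Hop} into Go's best response: p_{Go} = 66.5 + 0.25(65.5 + 0.25p_{Go}) ⇒ 0.9375p_{Go} = 82.875, so p_{Go} = 88.4.
Then p_{Hop} = 65.5 + 0.25·88.4 = 87.6.
q_{Go} = 204 − 2·88.4 + 87.6 = 114.8.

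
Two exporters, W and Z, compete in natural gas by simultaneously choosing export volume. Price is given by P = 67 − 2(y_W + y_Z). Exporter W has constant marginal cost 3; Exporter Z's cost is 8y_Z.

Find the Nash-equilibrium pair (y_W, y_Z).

11.5, 9

Exporter W's profit: π = y_W(67 − 2(y_W + y_Z)) − 3y_W.
∂π/∂y_W = 64 − 4y_W − 2y_Z = 0, so y_W = 16 − 0.5y_Z.
By the same steps for Z: y_Z = 14.75 − 0.5y_W.
Plugging y_Z into W's best response: y_W = 16 − 0.5(14.75 − 0.5y_W) ⇒ 0.75y_W = 8.625, so y_W = 11.5.
Then y_Z = 14.75 − 0.5·11.5 = 9.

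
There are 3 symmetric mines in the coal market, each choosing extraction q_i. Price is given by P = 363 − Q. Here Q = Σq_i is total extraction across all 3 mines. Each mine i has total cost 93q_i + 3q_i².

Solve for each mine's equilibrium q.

A representative mine's profit is π_i = q_i(363 − Q) − 93q_i − 3q_i², with Q = q_i + Σ_{j≠i} q_j.
First-order condition: 270 − 8q_i − Σ_{j≠i} q_j = 0.
Imposing symmetry (q_j = q for all j) turns Σ_{j≠i} q_j into 2q, so 270 = 10q and q = 27.

27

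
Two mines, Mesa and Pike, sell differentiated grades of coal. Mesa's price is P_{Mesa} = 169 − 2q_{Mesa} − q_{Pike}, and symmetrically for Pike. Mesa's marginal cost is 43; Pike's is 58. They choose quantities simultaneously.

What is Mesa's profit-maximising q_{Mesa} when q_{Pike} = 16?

Mine Mesa's profit: π = q_{Mesa}(169 − 2q_{Mesa} − q_{Pike}) − 43q_{Mesa}.
∂π/∂q_{Mesa} = 126 − 4q_{Mesa} − q_{Pike} = 0 ⇒ q_{Mesa} = 31.5 − 0.25q_{Pike}.
At q_{Pike} = 16: q_{Mesa} = 31.5 − 0.25·16 = 27.5.

27.5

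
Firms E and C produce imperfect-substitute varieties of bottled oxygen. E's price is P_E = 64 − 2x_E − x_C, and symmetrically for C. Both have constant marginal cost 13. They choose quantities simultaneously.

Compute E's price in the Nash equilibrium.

Firm E's profit: π = x_E(64 − 2x_E − x_C) − 13x_E.
∂π/∂x_E = 51 − 4x_E − x_C = 0 ⇒ x_E = 12.75 − 0.25x_C.
Setting x_E = x_C in the reaction function: x_E = 12.75 − 0.25x_E, so x_E = 12.75 / 1.25 = 10.2.
P_E = 64 − 2·10.2 − 10.2 = 33.4.

33.4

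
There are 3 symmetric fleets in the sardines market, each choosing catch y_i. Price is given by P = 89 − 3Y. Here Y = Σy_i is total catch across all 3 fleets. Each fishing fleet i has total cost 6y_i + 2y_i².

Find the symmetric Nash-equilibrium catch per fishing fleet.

A representative fishing fleet's profit is π_i = y_i(89 − 3Y) − 6y_i − 2y_i², with Y = y_i + Σ_{j≠i} y_j.
First-order condition: 83 − 10y_i − 3Σ_{j≠i} y_j = 0.
With identical fishing fleets, set every y_j = y: then 83 − 10y − 6y = 0, i.e. y = 83/16 = 5.1875.

5.1875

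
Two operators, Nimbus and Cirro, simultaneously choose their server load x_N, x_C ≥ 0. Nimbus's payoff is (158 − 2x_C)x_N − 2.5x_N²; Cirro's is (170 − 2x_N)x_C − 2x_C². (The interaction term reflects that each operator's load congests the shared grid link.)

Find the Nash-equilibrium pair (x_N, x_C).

Expanding Nimbus's payoff: 158x_N − 2x_Cx_N − 2.5x_N².
∂π/∂x_N = 158 − 2x_C − 5x_N = 0, so x_N = 31.6 − 0.4x_C.
Likewise for Cirro: x_C = 42.5 − 0.5x_N.
Solving the two reaction functions simultaneously: (1 − (−0.4)(−0.5))x_N = 31.6 − 0.4·42.5, so 0.8x_N = 14.6 and x_N = 18.25.
Then x_C = 42.5 − 0.5·18.25 = 33.375.

18.25, 33.375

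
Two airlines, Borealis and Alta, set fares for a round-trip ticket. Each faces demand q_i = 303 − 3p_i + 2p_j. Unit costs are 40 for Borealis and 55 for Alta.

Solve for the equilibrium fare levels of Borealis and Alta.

Borealis's profit: π = (p_{Borealis} − 40)(303 − 3p_{Borealis} + 2p_{Alta}).
∂π/∂p_{Borealis} = 423 − 6p_{Borealis} + 2p_{Alta} = 0 ⇒ p_{Borealis} = 70.5 + (1/3)p_{Alta}.
Similarly p_{Alta} = 78 + (1/3)p_{Borealis}.
Solving the two reaction functions simultaneously: (1 − (1/3)(1/3))p_{Borealis} = 70.5 + (1/3)·78, so (8/9)p_{Borealis} = 96.5 and p_{Borealis} = 108.5625.
Then p_{Alta} = 78 + (1/3)·108.5625 = 114.1875.

108.5625, 114.1875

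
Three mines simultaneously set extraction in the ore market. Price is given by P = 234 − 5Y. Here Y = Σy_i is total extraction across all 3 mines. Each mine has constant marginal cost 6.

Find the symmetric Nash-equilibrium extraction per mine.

11.4

A representative mine's profit is π_i = y_i(234 − 5Y) − 6y_i, with Y = y_i + Σ_{j≠i} y_j.
First-order condition: 228 − 10y_i − 5Σ_{j≠i} y_j = 0.
With identical mines, set every y_j = y: then 228 − 10y − 10y = 0, i.e. y = 228/20 = 11.4.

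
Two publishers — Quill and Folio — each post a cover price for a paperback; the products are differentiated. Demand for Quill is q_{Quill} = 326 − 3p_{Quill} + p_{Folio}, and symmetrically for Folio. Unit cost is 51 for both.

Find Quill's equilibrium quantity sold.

134.4

Quill's profit: π = (p_{Quill} − 51)(326 − 3p_{Quill} + p_{Folio}).
∂π/∂p_{Quill} = 479 − 6p_{Quill} + p_{Folio} = 0 ⇒ p_{Quill} = 479/6 + (1/6)p_{Folio}.
By symmetry p_{Folio} = p_{Quill}; substituting into the reaction function, (5/6)p_{Quill} = 479/6 and p_{Quill} = 95.8.
q_{Quill} = 326 − 3·95.8 + 95.8 = 134.4.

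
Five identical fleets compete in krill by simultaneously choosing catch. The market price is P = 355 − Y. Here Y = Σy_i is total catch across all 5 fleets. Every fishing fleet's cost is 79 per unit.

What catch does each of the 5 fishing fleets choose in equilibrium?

A representative fishing fleet's profit is π_i = y_i(355 − Y) − 79y_i, with Y = y_i + Σ_{j≠i} y_j.
First-order condition: 276 − 2y_i − Σ_{j≠i} y_j = 0.
With identical fishing fleets, set every y_j = y: then 276 − 2y − 4y = 0, i.e. y = 276/6 = 46.

46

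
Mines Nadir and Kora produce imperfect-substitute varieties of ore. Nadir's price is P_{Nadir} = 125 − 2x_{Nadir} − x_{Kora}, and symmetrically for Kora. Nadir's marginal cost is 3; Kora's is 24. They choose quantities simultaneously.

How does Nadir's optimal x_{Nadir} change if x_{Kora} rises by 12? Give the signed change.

-3

Mine Nadir's profit: π = x_{Nadir}(125 − 2x_{Nadir} − x_{Kora}) − 3x_{Nadir}.
∂π/∂x_{Nadir} = 122 − 4x_{Nadir} − x_{Kora} = 0 ⇒ x_{Nadir} = 30.5 − 0.25x_{Kora}.
The reaction-function slope is −0.25, so a 12-unit rise in x_{Kora} moves x_{Nadir} by −0.25 × 12 = −3. Nadir's best response falls — the actions are strategic substitutes.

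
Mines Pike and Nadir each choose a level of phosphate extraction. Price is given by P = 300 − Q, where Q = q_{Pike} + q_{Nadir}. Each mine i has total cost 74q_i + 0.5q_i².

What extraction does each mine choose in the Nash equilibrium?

Mine Pike's profit: π = q_{Pike}(300 − (q_{Pike} + q_{Nadir})) − 74q_{Pike} − 0.5q_{Pike}².
∂π/∂q_{Pike} = 226 − 3q_{Pike} − q_{Nadir} = 0, so q_{Pike} = 226/3 − (1/3)q_{Nadir}.
By symmetry q_{Nadir} = q_{Pike}; substituting into the reaction function, (4/3)q_{Pike} = 226/3 and q_{Pike} = 56.5.

56.5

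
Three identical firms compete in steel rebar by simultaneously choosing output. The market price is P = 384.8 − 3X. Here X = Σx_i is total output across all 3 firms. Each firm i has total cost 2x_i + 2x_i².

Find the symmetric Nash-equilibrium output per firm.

23.925

A representative firm's profit is π_i = x_i(384.8 − 3X) − 2x_i − 2x_i², with X = x_i + Σ_{j≠i} x_j.
First-order condition: 382.8 − 10x_i − 3Σ_{j≠i} x_j = 0.
In a symmetric equilibrium every firm chooses the same x, so Σ_{j≠i} x_j = 2x. The condition becomes 382.8 − 16x = 0, giving x = 382.8/16 = 23.925.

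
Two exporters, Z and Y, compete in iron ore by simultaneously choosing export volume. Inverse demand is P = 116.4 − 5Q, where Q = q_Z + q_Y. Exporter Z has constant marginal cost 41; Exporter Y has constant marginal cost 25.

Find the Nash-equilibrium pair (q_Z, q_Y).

Exporter Z's profit: π = q_Z(116.4 − 5(q_Z + q_Y)) − 41q_Z.
∂π/∂q_Z = 75.4 − 10q_Z − 5q_Y = 0, so q_Z = 7.54 − 0.5q_Y.
By the same steps for Y: q_Y = 9.14 − 0.5q_Z.
Solving the two reaction functions simultaneously: (1 − (−0.5)(−0.5))q_Z = 7.54 − 0.5·9.14, so 0.75q_Z = 2.97 and q_Z = 3.96.
Then q_Y = 9.14 − 0.5·3.96 = 7.16.

3.96, 7.16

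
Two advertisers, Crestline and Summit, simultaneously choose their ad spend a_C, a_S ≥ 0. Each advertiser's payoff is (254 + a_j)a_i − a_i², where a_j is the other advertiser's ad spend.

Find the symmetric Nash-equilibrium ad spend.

Crestline's payoff is (254 + a_S)a_C − a_C².
∂π/∂a_C = 254 + a_S − 2a_C = 0, so a_C = 127 + 0.5a_S.
The game is symmetric, so in equilibrium a_S = a_C: the reaction function gives 0.5a_C = 127, hence a_C = 254.

254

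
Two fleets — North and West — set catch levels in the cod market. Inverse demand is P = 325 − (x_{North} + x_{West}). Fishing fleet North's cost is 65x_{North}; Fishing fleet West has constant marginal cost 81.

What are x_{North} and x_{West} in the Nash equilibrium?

Fishing fleet North's profit: π = x_{North}(325 − (x_{North} + x_{West})) − 65x_{North}.
∂π/∂x_{North} = 260 − 2x_{North} − x_{West} = 0, so x_{North} = 130 − 0.5x_{West}.
By the same steps for West: x_{West} = 122 − 0.5x_{North}.
Solving the two reaction functions simultaneously: (1 − (−0.5)(−0.5))x_{North} = 130 − 0.5·122, so 0.75x_{North} = 69 and x_{North} = 92.
Then x_{West} = 122 − 0.5·92 = 76.

92, 76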